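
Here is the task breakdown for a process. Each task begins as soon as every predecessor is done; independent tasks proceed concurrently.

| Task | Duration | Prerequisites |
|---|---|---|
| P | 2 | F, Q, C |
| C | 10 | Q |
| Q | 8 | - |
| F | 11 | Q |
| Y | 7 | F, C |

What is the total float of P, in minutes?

5

Q→F→Y = 8+11+7 = 26 sets the makespan at 26 minutes.
The longest chain containing P totals 21 minutes.
Slack of P = 24 − 19 = 5 minutes.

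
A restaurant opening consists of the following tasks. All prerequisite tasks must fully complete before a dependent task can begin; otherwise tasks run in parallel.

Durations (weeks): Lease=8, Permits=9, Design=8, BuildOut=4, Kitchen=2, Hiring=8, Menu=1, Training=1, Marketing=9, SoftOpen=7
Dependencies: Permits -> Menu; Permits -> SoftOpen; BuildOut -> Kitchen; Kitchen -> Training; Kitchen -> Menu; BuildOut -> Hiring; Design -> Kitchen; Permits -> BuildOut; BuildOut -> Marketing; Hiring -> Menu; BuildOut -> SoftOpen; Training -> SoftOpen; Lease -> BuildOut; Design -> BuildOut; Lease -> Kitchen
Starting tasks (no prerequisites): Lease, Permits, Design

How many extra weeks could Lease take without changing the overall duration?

1

Critical path: Permits→BuildOut→Kitchen→Training→SoftOpen = 9+4+2+1+7 = 23, so the finish is 23 weeks.
Lease finishes as early as 8 and must finish by 9.
Slack of Lease = 1 − 0 = 1 week.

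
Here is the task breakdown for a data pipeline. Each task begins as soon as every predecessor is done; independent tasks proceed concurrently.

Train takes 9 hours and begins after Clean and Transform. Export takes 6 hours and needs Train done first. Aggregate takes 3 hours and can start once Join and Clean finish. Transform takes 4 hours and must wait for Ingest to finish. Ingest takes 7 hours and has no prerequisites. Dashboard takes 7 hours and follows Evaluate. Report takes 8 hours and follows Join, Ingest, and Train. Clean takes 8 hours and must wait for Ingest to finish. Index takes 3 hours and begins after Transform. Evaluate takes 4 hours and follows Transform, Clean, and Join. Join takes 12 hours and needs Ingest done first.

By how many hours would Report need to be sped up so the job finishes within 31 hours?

1

Current finish: 32 hours; target: 31.
Report is on every critical path, so each hour cut from Report cuts the finish by one (this holds down to a finish of 30).
Need 32 − 31 = 1 hour off Report → Report becomes 7 hours, finish becomes 31.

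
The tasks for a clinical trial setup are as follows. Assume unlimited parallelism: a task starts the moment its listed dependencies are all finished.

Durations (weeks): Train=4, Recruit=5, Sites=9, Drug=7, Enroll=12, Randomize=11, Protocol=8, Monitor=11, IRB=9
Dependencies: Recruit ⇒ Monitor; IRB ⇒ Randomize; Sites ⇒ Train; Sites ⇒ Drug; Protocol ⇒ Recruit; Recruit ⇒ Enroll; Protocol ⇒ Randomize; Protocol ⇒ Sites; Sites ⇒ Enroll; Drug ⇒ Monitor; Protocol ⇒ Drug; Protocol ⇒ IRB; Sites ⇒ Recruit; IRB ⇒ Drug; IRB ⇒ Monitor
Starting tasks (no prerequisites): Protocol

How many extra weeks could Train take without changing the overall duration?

14

The longest chain is Protocol→IRB→Drug→Monitor = 8+9+7+11 = 35; overall finish 35 weeks.
Longest path through Train: 21 weeks (earliest finish 21, latest finish 35).
So Train can slip 35 − 21 = 14 weeks.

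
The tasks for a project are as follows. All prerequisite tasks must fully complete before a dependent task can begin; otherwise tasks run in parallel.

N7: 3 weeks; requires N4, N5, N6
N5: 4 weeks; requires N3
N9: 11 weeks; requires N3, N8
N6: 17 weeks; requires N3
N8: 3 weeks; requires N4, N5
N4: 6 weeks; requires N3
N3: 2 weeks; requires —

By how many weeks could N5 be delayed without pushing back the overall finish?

2

The longest chain is N3→N4→N8→N9 = 2+6+3+11 = 22; overall finish 22 weeks.
Longest path through N5: 20 weeks (earliest finish 6, latest finish 8).
So N5 can slip 8 − 6 = 2 weeks.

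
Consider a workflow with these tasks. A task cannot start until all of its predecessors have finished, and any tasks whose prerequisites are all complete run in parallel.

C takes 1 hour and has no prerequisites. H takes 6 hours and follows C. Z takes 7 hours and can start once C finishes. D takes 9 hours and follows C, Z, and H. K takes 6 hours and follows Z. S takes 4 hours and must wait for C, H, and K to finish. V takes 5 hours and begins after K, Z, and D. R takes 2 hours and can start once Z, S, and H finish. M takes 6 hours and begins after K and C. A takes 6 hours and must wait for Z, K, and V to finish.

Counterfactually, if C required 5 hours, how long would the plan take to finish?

32

As given, the longest chain is C→Z→D→V→A = 1+7+9+5+6 = 28, so the finish is 28 hours.
C lies on that path, so at 5 hours the path becomes 32 hours.
The critical path is still C→Z→D→V→A; finish is now 32 hours.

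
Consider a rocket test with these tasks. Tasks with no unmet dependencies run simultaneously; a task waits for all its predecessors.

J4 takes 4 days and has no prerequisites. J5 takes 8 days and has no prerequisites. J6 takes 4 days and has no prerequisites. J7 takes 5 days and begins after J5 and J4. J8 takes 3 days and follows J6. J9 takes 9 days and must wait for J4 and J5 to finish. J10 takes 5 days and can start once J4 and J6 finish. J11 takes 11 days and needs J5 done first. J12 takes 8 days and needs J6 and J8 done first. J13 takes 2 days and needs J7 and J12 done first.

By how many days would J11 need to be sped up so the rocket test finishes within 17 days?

Current finish: 19 days; target: 17.
J11 is on every critical path, so each day cut from J11 cuts the finish by one (this holds down to a finish of 17).
Need 19 − 17 = 2 days off J11 → J11 becomes 9 days, finish becomes 17.

2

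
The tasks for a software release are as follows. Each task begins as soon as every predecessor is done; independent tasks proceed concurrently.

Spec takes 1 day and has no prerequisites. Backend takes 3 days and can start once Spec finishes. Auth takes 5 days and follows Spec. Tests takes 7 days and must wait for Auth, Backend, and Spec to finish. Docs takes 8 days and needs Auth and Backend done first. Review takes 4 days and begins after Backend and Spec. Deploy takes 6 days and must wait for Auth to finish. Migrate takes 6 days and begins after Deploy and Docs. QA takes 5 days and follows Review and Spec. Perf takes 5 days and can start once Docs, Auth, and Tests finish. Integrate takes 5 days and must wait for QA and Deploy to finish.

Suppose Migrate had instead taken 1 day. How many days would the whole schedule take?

19

Actual critical path: Spec→Auth→Docs→Migrate = 1+5+8+6 = 20 ⇒ 20 days.
Since Migrate is critical, the -5 change carries straight to that chain (now 15 days).
The binding chain switches to Spec→Auth→Docs→Perf = 1+5+8+5 = 19; finish 19 days.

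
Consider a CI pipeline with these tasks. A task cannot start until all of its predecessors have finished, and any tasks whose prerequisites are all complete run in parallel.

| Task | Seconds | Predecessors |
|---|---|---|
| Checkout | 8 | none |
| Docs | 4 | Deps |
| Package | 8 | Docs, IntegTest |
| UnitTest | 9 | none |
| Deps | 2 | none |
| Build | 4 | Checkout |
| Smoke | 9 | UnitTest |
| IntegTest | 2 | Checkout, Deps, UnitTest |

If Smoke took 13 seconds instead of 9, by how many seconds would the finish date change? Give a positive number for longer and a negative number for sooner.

As given, the longest chain is UnitTest→IntegTest→Package = 9+2+8 = 19, so the finish is 19 seconds.
Smoke has 1 second of float (longest path through it is 18).
The binding chain switches to UnitTest→Smoke = 9+13 = 22; finish 22 seconds.
Change in finish: 22 − 19 = +3 seconds.

3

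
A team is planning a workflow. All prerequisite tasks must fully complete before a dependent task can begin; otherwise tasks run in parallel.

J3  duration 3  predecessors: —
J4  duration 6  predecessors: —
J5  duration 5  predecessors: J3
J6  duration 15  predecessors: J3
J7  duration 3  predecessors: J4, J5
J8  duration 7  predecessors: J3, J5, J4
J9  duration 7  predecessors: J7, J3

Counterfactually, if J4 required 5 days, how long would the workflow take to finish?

18

The binding path is J3→J5→J7→J9 = 3+5+3+7 = 18; finish at 18 days.
J4 is off the critical path — its longest chain is 16 days, giving 2 of slack.
No other chain overtakes it, so the finish is 18 days.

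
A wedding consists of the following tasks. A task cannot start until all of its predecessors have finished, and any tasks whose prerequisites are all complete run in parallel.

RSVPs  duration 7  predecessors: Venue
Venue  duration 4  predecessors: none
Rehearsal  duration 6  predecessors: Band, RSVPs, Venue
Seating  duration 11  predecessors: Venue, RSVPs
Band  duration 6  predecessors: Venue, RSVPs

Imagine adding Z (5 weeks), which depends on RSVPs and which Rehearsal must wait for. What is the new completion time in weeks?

Originally the job takes 23 weeks.
With Z inserted, Rehearsal now waits for max(Band, RSVPs, Venue, Z).
New critical path: Venue→RSVPs→Band→Rehearsal = 4+7+6+6 = 23 ⇒ 23 weeks.

23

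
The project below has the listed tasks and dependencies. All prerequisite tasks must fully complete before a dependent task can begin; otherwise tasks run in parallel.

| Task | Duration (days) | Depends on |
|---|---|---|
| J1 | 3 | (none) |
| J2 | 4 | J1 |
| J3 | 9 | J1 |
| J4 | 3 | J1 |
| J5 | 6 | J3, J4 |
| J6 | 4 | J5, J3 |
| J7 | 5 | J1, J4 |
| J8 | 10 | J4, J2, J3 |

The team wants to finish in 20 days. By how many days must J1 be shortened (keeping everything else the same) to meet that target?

Current finish: 22 days; target: 20.
J1 is on every critical path, so each day cut from J1 cuts the finish by one (this holds down to a finish of 20).
Need 22 − 20 = 2 days off J1 → J1 becomes 1 day, finish becomes 20.

2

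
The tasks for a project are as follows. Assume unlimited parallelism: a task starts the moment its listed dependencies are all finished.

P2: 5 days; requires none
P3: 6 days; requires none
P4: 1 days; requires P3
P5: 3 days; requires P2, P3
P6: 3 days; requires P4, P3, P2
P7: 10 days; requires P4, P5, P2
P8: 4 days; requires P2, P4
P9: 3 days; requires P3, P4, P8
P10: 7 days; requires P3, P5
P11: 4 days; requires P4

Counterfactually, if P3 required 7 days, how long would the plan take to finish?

20

The binding path is P3→P5→P7 = 6+3+10 = 19; finish at 19 days.
Since P3 is critical, the +1 change carries straight to that chain (now 20 days).
The critical path is still P3→P5→P7; finish is now 20 days.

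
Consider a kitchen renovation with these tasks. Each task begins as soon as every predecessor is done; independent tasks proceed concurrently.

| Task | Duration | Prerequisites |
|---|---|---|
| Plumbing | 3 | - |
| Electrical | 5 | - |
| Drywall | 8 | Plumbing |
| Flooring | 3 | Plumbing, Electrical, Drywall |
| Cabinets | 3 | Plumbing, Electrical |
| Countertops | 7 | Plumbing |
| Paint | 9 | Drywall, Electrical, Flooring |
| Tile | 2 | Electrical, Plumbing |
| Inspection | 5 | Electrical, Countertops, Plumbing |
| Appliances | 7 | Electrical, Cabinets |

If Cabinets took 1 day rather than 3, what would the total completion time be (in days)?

Baseline: Plumbing→Drywall→Flooring→Paint = 3+8+3+9 = 23 → 23 days.
The longest path through Cabinets is only 15 days, so Cabinets has float 8.
The critical path is still Plumbing→Drywall→Flooring→Paint; finish is now 23 days.

23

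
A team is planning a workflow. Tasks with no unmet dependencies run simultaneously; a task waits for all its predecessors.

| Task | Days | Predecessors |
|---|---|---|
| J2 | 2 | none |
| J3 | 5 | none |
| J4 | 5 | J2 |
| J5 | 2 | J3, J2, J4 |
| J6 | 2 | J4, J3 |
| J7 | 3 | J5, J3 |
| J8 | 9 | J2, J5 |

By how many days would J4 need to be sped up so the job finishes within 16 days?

Current finish: 18 days; target: 16.
J4 is on every critical path, so each day cut from J4 cuts the finish by one (this holds down to a finish of 16).
Need 18 − 16 = 2 days off J4 → J4 becomes 3 days, finish becomes 16.

2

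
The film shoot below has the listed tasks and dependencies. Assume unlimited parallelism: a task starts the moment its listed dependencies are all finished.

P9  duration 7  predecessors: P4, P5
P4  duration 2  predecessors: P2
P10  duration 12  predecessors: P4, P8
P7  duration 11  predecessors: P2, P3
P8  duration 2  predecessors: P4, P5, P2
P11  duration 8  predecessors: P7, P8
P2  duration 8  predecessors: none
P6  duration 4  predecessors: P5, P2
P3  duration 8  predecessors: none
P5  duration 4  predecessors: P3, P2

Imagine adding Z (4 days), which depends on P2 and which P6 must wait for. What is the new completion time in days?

Originally the project takes 27 days.
With Z inserted, P6 now waits for max(P5, P2, Z).
New critical path: P2→P7→P11 = 8+11+8 = 27 ⇒ 27 days.

27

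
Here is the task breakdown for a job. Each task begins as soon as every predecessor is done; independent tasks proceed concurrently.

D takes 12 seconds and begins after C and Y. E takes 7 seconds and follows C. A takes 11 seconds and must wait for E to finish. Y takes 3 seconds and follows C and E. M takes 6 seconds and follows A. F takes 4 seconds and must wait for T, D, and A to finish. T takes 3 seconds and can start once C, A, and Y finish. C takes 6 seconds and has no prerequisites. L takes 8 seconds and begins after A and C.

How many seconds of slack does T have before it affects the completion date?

1

The longest chain is C→E→A→L = 6+7+11+8 = 32; overall finish 32 seconds.
The longest chain containing T totals 31 seconds.
So T can slip 28 − 27 = 1 second.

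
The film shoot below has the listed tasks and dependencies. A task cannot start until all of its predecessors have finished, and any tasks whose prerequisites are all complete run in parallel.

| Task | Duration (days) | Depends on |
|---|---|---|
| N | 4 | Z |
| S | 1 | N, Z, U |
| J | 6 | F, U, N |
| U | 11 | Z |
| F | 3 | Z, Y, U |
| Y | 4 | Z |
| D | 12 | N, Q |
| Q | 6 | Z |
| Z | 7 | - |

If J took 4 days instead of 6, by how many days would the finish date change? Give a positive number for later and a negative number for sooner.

-2

Baseline: Z→U→F→J = 7+11+3+6 = 27 → 27 days.
Since J is critical, the -2 change carries straight to that chain (now 25 days).
The binding chain switches to Z→Q→D = 7+6+12 = 25; finish 25 days.
Change in finish: 25 − 27 = -2 days.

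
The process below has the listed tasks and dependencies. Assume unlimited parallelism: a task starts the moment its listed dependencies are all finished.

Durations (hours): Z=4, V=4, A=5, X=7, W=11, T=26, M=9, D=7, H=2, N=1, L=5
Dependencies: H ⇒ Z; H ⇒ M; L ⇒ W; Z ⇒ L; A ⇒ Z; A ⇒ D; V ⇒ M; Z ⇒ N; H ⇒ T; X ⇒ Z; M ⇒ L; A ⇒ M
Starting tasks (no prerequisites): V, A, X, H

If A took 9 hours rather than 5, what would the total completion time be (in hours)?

The binding path is A→M→L→W = 5+9+5+11 = 30; finish at 30 hours.
Since A is critical, the +4 change carries straight to that chain (now 34 hours).
The critical path is still A→M→L→W; finish is now 34 hours.

34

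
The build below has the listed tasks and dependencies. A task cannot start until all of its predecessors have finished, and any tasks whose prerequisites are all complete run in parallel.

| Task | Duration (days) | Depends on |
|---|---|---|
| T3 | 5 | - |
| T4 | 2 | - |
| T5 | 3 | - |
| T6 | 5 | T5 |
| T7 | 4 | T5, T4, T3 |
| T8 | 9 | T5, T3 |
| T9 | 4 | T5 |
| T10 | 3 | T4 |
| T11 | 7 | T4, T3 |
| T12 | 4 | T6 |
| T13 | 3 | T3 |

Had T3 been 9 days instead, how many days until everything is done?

The binding path is T3→T8 = 5+9 = 14; finish at 14 days.
T3 is on the critical path; changing it to 9 makes that path 18 days.
The critical path is still T3→T8; finish is now 18 days.

18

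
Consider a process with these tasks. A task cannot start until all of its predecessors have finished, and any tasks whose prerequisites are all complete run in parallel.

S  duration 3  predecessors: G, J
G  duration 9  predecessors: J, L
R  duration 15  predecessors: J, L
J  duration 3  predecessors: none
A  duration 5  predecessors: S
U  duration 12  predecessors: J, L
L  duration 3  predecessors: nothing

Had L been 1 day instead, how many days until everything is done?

The binding path is L→G→S→A = 3+9+3+5 = 20; finish at 20 days.
L lies on that path, so at 1 day the path becomes 18 days.
New critical path: J→G→S→A = 3+9+3+5 = 20 ⇒ 20 days.

20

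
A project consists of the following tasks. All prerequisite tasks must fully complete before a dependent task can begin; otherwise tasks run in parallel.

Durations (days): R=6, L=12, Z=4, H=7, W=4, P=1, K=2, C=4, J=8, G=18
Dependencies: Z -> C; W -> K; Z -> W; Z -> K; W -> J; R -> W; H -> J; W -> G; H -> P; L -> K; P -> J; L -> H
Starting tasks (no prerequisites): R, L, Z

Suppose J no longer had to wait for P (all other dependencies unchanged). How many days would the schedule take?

With the dependency in place, R→W→G = 6+4+18 = 28 sets the finish at 28 days.
Without P→J, J's earliest start moves from 20 to 19.
New critical path: R→W→G = 6+4+18 = 28 ⇒ 28 days.

28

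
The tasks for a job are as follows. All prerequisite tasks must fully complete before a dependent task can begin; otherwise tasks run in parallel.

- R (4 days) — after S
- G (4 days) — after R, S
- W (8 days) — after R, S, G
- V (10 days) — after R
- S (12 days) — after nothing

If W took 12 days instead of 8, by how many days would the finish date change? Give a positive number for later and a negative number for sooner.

4

Actual critical path: S→R→G→W = 12+4+4+8 = 28 ⇒ 28 days.
W lies on that path, so at 12 days the path becomes 32 days.
That remains the longest chain; total 32 days.
Change in finish: 32 − 28 = +4 days.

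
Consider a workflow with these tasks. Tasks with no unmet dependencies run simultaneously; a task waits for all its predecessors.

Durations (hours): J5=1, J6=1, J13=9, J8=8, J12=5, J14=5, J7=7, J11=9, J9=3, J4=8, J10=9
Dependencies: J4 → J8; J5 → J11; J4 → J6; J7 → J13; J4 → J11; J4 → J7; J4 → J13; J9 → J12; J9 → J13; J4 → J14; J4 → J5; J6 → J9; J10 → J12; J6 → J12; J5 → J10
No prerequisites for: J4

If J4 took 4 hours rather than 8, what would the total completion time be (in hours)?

As given, the longest chain is J4→J7→J13 = 8+7+9 = 24, so the finish is 24 hours.
Since J4 is critical, the -4 change carries straight to that chain (now 20 hours).
That remains the longest chain; total 20 hours.

20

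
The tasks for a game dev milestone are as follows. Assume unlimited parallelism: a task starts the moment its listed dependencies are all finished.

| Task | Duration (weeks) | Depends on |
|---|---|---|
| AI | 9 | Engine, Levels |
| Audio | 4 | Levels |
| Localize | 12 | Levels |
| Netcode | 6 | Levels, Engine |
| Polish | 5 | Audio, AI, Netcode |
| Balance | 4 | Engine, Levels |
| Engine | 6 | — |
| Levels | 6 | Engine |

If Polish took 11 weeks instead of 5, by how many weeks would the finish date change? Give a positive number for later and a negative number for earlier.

The binding path is Engine→Levels→AI→Polish = 6+6+9+5 = 26; finish at 26 weeks.
Polish lies on that path, so at 11 weeks the path becomes 32 weeks.
The critical path is still Engine→Levels→AI→Polish; finish is now 32 weeks.
Change in finish: 32 − 26 = +6 weeks.

6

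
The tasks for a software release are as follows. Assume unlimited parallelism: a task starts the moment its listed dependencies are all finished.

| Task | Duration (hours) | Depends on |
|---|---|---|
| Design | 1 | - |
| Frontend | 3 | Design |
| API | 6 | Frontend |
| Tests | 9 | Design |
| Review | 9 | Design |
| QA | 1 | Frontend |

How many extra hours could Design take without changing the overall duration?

0

Design→Frontend→API = 1+3+6 = 10 sets the makespan at 10 hours.
The longest chain containing Design totals 10 hours.
Float = 10 − 10 = 0.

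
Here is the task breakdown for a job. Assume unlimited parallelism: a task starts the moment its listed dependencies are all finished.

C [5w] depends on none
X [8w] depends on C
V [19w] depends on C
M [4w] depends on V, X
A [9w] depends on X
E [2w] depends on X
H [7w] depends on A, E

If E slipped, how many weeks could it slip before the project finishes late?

C→X→A→H = 5+8+9+7 = 29 sets the makespan at 29 weeks.
E finishes as early as 15 and must finish by 22.
So E can slip 22 − 15 = 7 weeks.

7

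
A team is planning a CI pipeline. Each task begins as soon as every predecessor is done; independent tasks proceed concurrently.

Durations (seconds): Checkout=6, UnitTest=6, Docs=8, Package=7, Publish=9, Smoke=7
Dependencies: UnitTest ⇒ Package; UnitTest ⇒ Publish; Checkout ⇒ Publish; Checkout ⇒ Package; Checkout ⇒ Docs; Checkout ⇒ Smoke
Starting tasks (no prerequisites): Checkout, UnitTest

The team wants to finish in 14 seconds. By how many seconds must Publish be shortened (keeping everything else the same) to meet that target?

Current finish: 15 seconds; target: 14.
Publish is on every critical path, so each second cut from Publish cuts the finish by one (this holds down to a finish of 14).
Need 15 − 14 = 1 second off Publish → Publish becomes 8 seconds, finish becomes 14.

1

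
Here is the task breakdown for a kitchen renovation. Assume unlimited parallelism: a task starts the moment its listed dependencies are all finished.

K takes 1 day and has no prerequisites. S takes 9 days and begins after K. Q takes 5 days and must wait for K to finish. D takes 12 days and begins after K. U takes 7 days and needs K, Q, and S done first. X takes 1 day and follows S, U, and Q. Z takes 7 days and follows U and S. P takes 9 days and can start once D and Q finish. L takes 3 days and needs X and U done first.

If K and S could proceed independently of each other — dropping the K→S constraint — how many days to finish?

23

With the dependency in place, K→S→U→Z = 1+9+7+7 = 24 sets the finish at 24 days.
Without K→S, S's earliest start moves from 1 to 0.
New critical path: S→U→Z = 9+7+7 = 23 ⇒ 23 days.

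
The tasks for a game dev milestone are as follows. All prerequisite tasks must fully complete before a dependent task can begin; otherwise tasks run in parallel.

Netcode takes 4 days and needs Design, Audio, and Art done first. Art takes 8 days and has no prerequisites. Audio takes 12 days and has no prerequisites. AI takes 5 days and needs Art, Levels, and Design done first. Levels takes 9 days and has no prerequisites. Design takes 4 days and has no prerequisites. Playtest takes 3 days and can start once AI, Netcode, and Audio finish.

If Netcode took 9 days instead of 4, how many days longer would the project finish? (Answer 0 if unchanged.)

5

Actual critical path: Audio→Netcode→Playtest = 12+4+3 = 19 ⇒ 19 days.
Netcode lies on that path, so at 9 days the path becomes 24 days.
The critical path is still Audio→Netcode→Playtest; finish is now 24 days.
Change in finish: 24 − 19 = +5 days.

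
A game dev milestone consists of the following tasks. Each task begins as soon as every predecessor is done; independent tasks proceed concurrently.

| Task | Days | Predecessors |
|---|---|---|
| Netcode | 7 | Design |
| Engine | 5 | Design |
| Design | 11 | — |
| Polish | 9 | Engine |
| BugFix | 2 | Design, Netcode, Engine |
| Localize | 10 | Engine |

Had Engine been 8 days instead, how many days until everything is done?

Critical path before the change: Design→Engine→Localize = 11+5+10 = 26 giving 26 days.
Since Engine is critical, the +3 change carries straight to that chain (now 29 days).
That remains the longest chain; total 29 days.

29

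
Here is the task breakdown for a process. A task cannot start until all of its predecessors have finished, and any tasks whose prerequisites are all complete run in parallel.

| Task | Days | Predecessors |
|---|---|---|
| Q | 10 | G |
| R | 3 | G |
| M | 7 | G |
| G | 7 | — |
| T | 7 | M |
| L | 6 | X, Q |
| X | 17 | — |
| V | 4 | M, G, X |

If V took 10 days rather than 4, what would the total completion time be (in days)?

The binding path is X→L = 17+6 = 23; finish at 23 days.
V has 2 days of float (longest path through it is 21).
New critical path: X→V = 17+10 = 27 ⇒ 27 days.

27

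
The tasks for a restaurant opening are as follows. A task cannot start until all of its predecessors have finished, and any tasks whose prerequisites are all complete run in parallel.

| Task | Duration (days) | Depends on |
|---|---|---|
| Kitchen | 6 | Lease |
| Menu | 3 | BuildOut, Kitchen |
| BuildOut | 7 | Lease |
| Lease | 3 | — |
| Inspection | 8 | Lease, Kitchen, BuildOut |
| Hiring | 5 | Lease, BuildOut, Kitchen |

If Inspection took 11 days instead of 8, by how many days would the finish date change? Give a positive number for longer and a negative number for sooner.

3

Critical path before the change: Lease→BuildOut→Inspection = 3+7+8 = 18 giving 18 days.
Inspection is on the critical path; changing it to 11 makes that path 21 days.
No other chain overtakes it, so the finish is 21 days.
Change in finish: 21 − 18 = +3 days.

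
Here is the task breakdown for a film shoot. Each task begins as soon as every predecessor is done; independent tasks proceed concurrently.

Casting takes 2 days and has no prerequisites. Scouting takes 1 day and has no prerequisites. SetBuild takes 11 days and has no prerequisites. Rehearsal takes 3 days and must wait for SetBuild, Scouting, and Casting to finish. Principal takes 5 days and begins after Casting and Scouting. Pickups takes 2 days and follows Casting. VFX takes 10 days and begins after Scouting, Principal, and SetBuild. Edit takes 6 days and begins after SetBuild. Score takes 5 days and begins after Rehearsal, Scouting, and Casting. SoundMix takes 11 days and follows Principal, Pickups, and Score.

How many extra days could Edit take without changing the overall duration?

13

SetBuild→Rehearsal→Score→SoundMix = 11+3+5+11 = 30 sets the makespan at 30 days.
Edit finishes as early as 17 and must finish by 30.
Slack of Edit = 24 − 11 = 13 days.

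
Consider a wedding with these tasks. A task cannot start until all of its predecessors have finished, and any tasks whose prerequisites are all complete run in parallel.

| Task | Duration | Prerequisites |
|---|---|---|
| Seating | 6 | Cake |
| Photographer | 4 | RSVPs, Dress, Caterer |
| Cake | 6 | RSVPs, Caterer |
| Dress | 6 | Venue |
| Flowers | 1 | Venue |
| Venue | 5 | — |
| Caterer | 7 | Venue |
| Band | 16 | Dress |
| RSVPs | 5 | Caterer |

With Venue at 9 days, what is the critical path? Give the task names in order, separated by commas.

Venue, Caterer, RSVPs, Cake, Seating

Actual critical path: Venue→Caterer→RSVPs→Cake→Seating = 5+7+5+6+6 = 29 ⇒ 29 days.
Venue lies on that path, so at 9 days the path becomes 33 days.
That remains the longest chain; total 33 days.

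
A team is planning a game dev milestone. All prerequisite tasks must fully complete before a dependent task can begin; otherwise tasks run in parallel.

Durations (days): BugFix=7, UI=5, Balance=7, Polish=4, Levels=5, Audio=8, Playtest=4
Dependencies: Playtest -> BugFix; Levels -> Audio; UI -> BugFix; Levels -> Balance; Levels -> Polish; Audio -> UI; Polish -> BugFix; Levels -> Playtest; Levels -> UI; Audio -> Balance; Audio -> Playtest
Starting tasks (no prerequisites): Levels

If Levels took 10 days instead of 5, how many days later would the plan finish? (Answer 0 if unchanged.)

5

Critical path before the change: Levels→Audio→UI→BugFix = 5+8+5+7 = 25 giving 25 days.
Since Levels is critical, the +5 change carries straight to that chain (now 30 days).
No other chain overtakes it, so the finish is 30 days.
Change in finish: 30 − 25 = +5 days.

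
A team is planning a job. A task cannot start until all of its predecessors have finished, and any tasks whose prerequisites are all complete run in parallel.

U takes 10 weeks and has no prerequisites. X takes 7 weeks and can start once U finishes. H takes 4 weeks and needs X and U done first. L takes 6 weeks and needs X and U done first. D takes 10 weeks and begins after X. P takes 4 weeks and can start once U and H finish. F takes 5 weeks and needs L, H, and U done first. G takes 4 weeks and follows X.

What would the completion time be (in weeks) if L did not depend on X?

27

Original critical path: U→X→L→F = 10+7+6+5 = 28 ⇒ 28 weeks.
Without X→L, L's earliest start moves from 17 to 10.
The longest chain is now U→X→D = 10+7+10 = 27, so the project takes 27 weeks.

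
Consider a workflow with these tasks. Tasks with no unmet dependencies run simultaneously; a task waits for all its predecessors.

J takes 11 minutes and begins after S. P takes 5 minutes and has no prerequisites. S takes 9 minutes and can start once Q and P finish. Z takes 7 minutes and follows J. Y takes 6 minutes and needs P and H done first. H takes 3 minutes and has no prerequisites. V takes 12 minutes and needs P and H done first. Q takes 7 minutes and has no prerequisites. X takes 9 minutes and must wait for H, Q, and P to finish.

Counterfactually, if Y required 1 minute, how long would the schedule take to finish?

Actual critical path: Q→S→J→Z = 7+9+11+7 = 34 ⇒ 34 minutes.
Y has 23 minutes of float (longest path through it is 11).
That remains the longest chain; total 34 minutes.

34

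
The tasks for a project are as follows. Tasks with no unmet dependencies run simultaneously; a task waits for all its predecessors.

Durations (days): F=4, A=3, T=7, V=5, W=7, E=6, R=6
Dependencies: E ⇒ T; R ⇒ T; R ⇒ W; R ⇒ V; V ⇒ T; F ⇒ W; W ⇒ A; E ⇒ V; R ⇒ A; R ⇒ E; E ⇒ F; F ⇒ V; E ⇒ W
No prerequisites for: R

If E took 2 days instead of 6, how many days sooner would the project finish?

4

Critical path before the change: R→E→F→V→T = 6+6+4+5+7 = 28 giving 28 days.
E lies on that path, so at 2 days the path becomes 24 days.
That remains the longest chain; total 24 days.
Change in finish: 24 − 28 = -4 days.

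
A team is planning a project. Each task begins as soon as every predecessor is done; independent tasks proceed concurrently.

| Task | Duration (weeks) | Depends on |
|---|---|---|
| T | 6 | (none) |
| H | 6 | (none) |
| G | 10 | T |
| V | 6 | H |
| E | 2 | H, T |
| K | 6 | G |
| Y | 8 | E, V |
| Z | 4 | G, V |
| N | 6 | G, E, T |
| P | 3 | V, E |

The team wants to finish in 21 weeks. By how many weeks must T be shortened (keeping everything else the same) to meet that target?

1

Current finish: 22 weeks; target: 21.
T is on every critical path, so each week cut from T cuts the finish by one (this holds down to a finish of 20).
Need 22 − 21 = 1 week off T → T becomes 5 weeks, finish becomes 21.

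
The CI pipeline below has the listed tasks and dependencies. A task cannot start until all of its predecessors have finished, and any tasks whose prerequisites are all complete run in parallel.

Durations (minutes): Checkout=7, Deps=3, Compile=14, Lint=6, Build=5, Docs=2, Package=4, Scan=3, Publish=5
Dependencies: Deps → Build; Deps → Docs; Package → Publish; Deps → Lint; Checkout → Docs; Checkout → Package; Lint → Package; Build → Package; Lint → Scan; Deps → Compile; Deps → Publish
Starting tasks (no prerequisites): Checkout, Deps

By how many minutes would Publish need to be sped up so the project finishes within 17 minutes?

Current finish: 18 minutes; target: 17.
Publish is on every critical path, so each minute cut from Publish cuts the finish by one (this holds down to a finish of 17).
Need 18 − 17 = 1 minute off Publish → Publish becomes 4 minutes, finish becomes 17.

1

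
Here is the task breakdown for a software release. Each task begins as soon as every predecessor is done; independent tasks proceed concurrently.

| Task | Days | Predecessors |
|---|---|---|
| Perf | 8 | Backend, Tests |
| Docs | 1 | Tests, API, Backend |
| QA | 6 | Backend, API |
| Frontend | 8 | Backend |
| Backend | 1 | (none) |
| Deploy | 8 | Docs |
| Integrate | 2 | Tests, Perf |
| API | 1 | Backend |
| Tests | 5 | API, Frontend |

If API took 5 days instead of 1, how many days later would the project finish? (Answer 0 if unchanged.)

0

Actual critical path: Backend→Frontend→Tests→Perf→Integrate = 1+8+5+8+2 = 24 ⇒ 24 days.
The longest path through API is only 17 days, so API has float 7.
The critical path is still Backend→Frontend→Tests→Perf→Integrate; finish is now 24 days.
Change in finish: 24 − 24 = +0 days.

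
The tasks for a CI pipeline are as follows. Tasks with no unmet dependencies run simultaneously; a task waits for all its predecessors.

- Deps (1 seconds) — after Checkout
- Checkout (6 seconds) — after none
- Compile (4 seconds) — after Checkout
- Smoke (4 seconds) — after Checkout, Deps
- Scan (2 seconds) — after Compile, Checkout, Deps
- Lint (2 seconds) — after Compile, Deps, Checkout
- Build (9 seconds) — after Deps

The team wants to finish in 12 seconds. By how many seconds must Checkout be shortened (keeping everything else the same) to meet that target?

4

Current finish: 16 seconds; target: 12.
Checkout is on every critical path, so each second cut from Checkout cuts the finish by one (this holds down to a finish of 11).
Need 16 − 12 = 4 seconds off Checkout → Checkout becomes 2 seconds, finish becomes 12.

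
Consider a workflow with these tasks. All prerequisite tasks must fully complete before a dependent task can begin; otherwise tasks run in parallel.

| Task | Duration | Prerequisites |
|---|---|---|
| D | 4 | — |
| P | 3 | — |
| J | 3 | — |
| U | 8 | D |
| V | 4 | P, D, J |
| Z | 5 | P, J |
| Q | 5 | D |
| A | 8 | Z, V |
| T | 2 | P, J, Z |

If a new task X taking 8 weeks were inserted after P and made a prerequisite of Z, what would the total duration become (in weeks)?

Originally the plan takes 16 weeks.
With X inserted, Z now waits for max(P, J, X).
New critical path: P→X→Z→A = 3+8+5+8 = 24 ⇒ 24 weeks.

24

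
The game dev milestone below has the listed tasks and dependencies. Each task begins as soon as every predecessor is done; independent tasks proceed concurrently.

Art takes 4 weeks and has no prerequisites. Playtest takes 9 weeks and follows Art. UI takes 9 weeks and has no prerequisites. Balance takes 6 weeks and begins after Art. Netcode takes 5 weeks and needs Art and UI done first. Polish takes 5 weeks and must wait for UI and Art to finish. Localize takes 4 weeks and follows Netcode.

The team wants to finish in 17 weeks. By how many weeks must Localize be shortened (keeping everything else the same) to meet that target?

Current finish: 18 weeks; target: 17.
Localize is on every critical path, so each week cut from Localize cuts the finish by one (this holds down to a finish of 15).
Need 18 − 17 = 1 week off Localize → Localize becomes 3 weeks, finish becomes 17.

1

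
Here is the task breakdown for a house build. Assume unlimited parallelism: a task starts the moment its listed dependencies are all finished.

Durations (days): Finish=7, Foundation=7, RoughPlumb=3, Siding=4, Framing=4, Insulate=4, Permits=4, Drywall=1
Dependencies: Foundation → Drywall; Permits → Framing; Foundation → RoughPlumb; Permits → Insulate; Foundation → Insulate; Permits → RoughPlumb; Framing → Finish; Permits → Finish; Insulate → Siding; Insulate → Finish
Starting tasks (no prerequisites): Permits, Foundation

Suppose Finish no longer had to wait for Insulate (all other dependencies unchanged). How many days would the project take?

Before: longest chain Foundation→Insulate→Finish = 7+4+7 = 18, finish 18.
Without Insulate→Finish, Finish's earliest start moves from 11 to 8.
The longest chain is now Permits→Framing→Finish = 4+4+7 = 15, so the project takes 15 days.

15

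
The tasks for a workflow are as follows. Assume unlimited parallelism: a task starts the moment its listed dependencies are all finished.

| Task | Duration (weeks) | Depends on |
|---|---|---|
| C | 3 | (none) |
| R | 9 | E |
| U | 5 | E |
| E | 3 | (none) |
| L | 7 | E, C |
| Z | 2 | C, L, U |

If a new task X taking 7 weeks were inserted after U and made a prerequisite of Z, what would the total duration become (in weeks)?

17

Originally the schedule takes 12 weeks.
With X inserted, Z now waits for max(C, L, U, X).
New critical path: E→U→X→Z = 3+5+7+2 = 17 ⇒ 17 weeks.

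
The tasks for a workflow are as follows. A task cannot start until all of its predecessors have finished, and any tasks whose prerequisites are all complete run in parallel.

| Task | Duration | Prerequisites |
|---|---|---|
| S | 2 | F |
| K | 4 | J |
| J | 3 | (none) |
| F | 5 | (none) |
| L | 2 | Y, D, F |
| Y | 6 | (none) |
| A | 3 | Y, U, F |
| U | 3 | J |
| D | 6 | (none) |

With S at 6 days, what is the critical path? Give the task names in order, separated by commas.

The binding path is Y→A = 6+3 = 9; finish at 9 days.
S has 2 days of float (longest path through it is 7).
New critical path: F→S = 5+6 = 11 ⇒ 11 days.

F, S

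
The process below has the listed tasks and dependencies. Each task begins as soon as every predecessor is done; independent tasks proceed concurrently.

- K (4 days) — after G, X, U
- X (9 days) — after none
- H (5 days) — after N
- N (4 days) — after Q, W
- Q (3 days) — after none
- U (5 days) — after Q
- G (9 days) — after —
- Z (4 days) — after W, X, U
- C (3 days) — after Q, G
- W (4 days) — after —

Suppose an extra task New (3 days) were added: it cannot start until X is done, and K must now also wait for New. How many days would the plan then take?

16

Originally the plan takes 13 days.
With New inserted, K now waits for max(G, X, U, New).
New critical path: X→New→K = 9+3+4 = 16 ⇒ 16 days.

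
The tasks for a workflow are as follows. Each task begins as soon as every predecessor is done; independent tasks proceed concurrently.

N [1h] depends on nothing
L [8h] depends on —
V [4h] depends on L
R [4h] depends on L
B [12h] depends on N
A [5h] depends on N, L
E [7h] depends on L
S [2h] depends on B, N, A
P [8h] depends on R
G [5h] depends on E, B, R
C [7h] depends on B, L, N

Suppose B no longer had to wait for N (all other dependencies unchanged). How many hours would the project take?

Original critical path: N→B→C = 1+12+7 = 20 ⇒ 20 hours.
Without N→B, B's earliest start moves from 1 to 0.
The longest chain is now L→R→P = 8+4+8 = 20, so the project takes 20 hours.

20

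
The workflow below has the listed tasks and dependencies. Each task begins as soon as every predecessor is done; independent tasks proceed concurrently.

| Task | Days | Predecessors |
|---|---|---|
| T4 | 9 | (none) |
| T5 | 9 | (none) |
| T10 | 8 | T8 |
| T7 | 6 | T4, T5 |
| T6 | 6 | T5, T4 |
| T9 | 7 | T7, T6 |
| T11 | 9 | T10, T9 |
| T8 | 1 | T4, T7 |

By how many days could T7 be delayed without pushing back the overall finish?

0

Critical path: T4→T7→T8→T10→T11 = 9+6+1+8+9 = 33, so the finish is 33 days.
The longest chain containing T7 totals 33 days.
Float = 33 − 33 = 0.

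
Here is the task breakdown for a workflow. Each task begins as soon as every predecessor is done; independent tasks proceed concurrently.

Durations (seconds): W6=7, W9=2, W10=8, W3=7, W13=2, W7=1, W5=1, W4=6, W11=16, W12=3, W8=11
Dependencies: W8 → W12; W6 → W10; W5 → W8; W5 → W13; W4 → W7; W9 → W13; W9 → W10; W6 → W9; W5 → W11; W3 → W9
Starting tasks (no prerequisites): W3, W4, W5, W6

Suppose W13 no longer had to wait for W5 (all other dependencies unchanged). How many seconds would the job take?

17

Before: longest chain W3→W9→W10 = 7+2+8 = 17, finish 17.
Dropping W5→W13 doesn't change W13's earliest start (9); another predecessor still binds.
The longest chain is now W3→W9→W10 = 7+2+8 = 17, so the job takes 17 seconds.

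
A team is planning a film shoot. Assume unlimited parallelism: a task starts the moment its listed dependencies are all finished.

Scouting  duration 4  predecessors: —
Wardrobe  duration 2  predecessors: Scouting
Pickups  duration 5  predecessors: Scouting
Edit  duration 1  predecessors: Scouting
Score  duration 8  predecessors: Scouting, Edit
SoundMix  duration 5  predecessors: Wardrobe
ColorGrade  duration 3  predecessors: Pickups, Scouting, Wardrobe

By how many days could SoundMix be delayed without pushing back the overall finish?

2

Scouting→Edit→Score = 4+1+8 = 13 sets the makespan at 13 days.
Longest path through SoundMix: 11 days (earliest finish 11, latest finish 13).
Slack of SoundMix = 8 − 6 = 2 days.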